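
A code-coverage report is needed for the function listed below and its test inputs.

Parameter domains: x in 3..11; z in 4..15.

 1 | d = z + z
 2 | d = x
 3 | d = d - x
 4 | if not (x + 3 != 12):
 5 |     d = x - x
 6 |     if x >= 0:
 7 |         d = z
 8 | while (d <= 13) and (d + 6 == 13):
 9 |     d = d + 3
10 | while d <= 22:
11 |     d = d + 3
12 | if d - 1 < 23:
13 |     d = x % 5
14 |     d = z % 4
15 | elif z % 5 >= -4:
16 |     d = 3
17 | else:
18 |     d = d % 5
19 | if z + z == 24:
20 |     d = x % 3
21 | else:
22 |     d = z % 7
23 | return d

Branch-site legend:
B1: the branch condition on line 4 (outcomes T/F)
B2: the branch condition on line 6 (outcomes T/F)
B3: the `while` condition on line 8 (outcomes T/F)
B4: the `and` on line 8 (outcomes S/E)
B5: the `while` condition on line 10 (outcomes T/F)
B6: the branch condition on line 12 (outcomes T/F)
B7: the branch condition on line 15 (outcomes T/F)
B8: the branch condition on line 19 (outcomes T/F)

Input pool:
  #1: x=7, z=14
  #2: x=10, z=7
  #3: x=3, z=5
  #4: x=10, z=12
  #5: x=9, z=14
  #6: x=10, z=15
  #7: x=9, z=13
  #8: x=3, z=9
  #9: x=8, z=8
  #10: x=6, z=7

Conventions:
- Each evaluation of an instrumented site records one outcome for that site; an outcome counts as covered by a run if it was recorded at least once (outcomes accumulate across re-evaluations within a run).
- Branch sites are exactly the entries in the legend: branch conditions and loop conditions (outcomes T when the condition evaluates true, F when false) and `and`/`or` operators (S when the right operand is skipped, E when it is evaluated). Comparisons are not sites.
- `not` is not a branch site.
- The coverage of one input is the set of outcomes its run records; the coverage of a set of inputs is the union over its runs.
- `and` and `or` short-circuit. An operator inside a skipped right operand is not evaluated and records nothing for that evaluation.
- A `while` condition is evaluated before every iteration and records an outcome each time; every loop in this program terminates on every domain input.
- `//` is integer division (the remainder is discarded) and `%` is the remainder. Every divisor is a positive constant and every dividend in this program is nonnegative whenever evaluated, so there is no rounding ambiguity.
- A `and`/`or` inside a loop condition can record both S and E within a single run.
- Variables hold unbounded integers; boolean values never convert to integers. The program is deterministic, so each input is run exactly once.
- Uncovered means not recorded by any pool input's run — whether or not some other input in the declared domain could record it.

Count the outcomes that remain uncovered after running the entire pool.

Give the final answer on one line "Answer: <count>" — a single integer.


input #1 (x=7, z=14): events B1->F, B4->E, B3->F, B5->T, B5->T, B5->T, B5->T, B5->T, B5->T, B5->T, B5->T, B5->F, B6->F, B7->T, ...; covers B1=F, B3=F, B4=E, B5=T, B5=F, B6=F, B7=T, B8=F
input #2 (x=10, z=7): events B1->F, B4->E, B3->F, B5->T, B5->T, B5->T, B5->T, B5->T, B5->T, B5->T, B5->T, B5->F, B6->F, B7->T, ...; covers B1=F, B3=F, B4=E, B5=T, B5=F, B6=F, B7=T, B8=F
input #3 (x=3, z=5): events B1->F, B4->E, B3->F, B5->T, B5->T, B5->T, B5->T, B5->T, B5->T, B5->T, B5->T, B5->F, B6->F, B7->T, ...; covers B1=F, B3=F, B4=E, B5=T, B5=F, B6=F, B7=T, B8=F
input #4 (x=10, z=12): events B1->F, B4->E, B3->F, B5->T, B5->T, B5->T, B5->T, B5->T, B5->T, B5->T, B5->T, B5->F, B6->F, B7->T, ...; covers B1=F, B3=F, B4=E, B5=T, B5=F, B6=F, B7=T, B8=T
input #5 (x=9, z=14): events B1->T, B2->T, B4->S, B3->F, B5->T, B5->T, B5->T, B5->F, B6->T, B8->F; covers B1=T, B2=T, B3=F, B4=S, B5=T, B5=F, B6=T, B8=F
input #6 (x=10, z=15): events B1->F, B4->E, B3->F, B5->T, B5->T, B5->T, B5->T, B5->T, B5->T, B5->T, B5->T, B5->F, B6->F, B7->T, ...; covers B1=F, B3=F, B4=E, B5=T, B5=F, B6=F, B7=T, B8=F
input #7 (x=9, z=13): events B1->T, B2->T, B4->E, B3->F, B5->T, B5->T, B5->T, B5->T, B5->F, B6->F, B7->T, B8->F; covers B1=T, B2=T, B3=F, B4=E, B5=T, B5=F, B6=F, B7=T, B8=F
input #8 (x=3, z=9): events B1->F, B4->E, B3->F, B5->T, B5->T, B5->T, B5->T, B5->T, B5->T, B5->T, B5->T, B5->F, B6->F, B7->T, ...; covers B1=F, B3=F, B4=E, B5=T, B5=F, B6=F, B7=T, B8=F
input #9 (x=8, z=8): events B1->F, B4->E, B3->F, B5->T, B5->T, B5->T, B5->T, B5->T, B5->T, B5->T, B5->T, B5->F, B6->F, B7->T, ...; covers B1=F, B3=F, B4=E, B5=T, B5=F, B6=F, B7=T, B8=F
input #10 (x=6, z=7): events B1->F, B4->E, B3->F, B5->T, B5->T, B5->T, B5->T, B5->T, B5->T, B5->T, B5->T, B5->F, B6->F, B7->T, ...; covers B1=F, B3=F, B4=E, B5=T, B5=F, B6=F, B7=T, B8=F
union over the pool: B1=T, B1=F, B2=T, B3=F, B4=S, B4=E, B5=T, B5=F, B6=T, B6=F, B7=T, B8=T, B8=F
uncovered (3 of 16): B2=F, B3=T, B7=F
Answer: 3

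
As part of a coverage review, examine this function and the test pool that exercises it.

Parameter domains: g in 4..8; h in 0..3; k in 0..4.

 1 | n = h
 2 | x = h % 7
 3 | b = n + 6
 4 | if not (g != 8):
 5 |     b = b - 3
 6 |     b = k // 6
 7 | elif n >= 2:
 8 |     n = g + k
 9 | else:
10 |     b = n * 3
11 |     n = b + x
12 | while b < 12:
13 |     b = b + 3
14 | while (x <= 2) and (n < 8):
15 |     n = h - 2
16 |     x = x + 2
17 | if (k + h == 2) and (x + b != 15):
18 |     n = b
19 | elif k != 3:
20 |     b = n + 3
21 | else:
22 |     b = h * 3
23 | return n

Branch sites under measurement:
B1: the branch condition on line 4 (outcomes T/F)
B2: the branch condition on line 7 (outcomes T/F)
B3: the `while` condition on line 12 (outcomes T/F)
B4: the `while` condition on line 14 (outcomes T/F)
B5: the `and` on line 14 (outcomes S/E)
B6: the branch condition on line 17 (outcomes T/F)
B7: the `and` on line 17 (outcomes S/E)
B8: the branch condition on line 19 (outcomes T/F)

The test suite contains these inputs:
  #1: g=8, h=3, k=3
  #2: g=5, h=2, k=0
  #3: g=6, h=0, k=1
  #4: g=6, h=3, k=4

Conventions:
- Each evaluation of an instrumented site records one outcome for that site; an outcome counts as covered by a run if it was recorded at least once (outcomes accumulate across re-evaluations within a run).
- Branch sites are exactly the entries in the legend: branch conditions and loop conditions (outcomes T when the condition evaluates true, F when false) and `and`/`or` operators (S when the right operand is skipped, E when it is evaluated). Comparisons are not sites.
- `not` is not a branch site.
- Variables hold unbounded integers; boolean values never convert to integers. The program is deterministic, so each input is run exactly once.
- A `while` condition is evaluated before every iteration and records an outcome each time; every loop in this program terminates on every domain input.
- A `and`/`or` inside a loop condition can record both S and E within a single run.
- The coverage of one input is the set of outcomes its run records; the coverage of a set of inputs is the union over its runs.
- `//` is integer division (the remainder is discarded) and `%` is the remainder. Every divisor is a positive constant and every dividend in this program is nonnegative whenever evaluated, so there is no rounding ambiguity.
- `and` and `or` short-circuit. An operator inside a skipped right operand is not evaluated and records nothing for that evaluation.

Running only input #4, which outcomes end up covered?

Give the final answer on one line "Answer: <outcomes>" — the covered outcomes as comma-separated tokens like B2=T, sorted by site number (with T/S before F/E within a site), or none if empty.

Event log for input #4 (g=6, h=3, k=4):
  B1->F, B2->T, B3->T, B3->F, B5->S, B4->F, B7->S, B6->F, B8->T
distinct outcomes covered: B1=F, B2=T, B3=T, B3=F, B4=F, B5=S, B6=F, B7=S, B8=T

Answer: B1=F, B2=T, B3=T, B3=F, B4=F, B5=S, B6=F, B7=S, B8=T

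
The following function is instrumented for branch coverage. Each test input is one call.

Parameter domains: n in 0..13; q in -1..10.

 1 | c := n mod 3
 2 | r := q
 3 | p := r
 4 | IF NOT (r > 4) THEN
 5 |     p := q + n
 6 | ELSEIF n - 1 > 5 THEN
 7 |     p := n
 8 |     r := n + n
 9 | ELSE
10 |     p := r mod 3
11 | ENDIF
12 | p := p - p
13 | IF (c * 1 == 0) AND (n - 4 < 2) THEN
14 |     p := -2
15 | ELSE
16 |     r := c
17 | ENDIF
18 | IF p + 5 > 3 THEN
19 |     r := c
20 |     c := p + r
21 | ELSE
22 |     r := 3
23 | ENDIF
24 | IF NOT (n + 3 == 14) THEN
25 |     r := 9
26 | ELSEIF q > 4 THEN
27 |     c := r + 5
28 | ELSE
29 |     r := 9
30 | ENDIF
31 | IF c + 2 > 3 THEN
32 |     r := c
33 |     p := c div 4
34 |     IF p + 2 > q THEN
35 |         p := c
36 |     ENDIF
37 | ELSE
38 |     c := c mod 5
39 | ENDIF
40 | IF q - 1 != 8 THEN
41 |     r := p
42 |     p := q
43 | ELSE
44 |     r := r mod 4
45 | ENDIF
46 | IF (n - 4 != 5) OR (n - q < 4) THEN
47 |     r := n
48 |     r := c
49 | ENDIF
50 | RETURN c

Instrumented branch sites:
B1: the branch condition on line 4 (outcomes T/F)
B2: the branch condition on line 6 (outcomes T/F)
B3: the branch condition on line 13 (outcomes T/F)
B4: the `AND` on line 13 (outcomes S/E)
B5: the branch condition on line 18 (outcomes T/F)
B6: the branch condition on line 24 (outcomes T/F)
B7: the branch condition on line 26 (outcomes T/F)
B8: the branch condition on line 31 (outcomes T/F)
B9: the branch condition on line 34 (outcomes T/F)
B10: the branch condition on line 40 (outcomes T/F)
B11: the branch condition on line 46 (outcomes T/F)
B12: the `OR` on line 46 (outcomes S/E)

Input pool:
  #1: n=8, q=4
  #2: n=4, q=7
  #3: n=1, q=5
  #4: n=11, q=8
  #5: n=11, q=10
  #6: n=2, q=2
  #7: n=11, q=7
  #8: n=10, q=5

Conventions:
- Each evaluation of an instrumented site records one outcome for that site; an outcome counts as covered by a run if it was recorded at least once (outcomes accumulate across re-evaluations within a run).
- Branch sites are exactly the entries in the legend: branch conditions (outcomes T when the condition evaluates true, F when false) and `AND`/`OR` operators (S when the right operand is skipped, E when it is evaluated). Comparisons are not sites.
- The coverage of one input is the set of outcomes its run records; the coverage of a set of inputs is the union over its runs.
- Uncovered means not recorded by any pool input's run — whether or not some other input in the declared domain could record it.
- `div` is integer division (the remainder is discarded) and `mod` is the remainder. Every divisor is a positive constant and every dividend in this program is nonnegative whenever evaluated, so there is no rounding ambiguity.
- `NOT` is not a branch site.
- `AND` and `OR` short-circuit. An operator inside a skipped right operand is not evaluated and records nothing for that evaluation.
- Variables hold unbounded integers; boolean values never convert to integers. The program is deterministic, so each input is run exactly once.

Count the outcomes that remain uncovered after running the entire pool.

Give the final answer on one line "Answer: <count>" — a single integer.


#1 (n=8, q=4) -> covered: B1=T, B3=F, B4=S, B5=T, B6=T, B8=T, B9=F, B10=T, B11=T, B12=S
#2 (n=4, q=7) -> covered: B1=F, B2=F, B3=F, B4=S, B5=T, B6=T, B8=F, B10=T, B11=T, B12=S
#3 (n=1, q=5) -> covered: B1=F, B2=F, B3=F, B4=S, B5=T, B6=T, B8=F, B10=T, B11=T, B12=S
#4 (n=11, q=8) -> covered: B1=F, B2=T, B3=F, B4=S, B5=T, B6=F, B7=T, B8=T, B9=F, B10=T, B11=T, B12=S
#5 (n=11, q=10) -> covered: B1=F, B2=T, B3=F, B4=S, B5=T, B6=F, B7=T, B8=T, B9=F, B10=T, B11=T, B12=S
#6 (n=2, q=2) -> covered: B1=T, B3=F, B4=S, B5=T, B6=T, B8=T, B9=F, B10=T, B11=T, B12=S
#7 (n=11, q=7) -> covered: B1=F, B2=T, B3=F, B4=S, B5=T, B6=F, B7=T, B8=T, B9=F, B10=T, B11=T, B12=S
#8 (n=10, q=5) -> covered: B1=F, B2=T, B3=F, B4=S, B5=T, B6=T, B8=F, B10=T, B11=T, B12=S
union over the pool: B1=T, B1=F, B2=T, B2=F, B3=F, B4=S, B5=T, B6=T, B6=F, B7=T, B8=T, B8=F, B9=F, B10=T, B11=T, B12=S
uncovered (8 of 24): B3=T, B4=E, B5=F, B7=F, B9=T, B10=F, B11=F, B12=E
Answer: 8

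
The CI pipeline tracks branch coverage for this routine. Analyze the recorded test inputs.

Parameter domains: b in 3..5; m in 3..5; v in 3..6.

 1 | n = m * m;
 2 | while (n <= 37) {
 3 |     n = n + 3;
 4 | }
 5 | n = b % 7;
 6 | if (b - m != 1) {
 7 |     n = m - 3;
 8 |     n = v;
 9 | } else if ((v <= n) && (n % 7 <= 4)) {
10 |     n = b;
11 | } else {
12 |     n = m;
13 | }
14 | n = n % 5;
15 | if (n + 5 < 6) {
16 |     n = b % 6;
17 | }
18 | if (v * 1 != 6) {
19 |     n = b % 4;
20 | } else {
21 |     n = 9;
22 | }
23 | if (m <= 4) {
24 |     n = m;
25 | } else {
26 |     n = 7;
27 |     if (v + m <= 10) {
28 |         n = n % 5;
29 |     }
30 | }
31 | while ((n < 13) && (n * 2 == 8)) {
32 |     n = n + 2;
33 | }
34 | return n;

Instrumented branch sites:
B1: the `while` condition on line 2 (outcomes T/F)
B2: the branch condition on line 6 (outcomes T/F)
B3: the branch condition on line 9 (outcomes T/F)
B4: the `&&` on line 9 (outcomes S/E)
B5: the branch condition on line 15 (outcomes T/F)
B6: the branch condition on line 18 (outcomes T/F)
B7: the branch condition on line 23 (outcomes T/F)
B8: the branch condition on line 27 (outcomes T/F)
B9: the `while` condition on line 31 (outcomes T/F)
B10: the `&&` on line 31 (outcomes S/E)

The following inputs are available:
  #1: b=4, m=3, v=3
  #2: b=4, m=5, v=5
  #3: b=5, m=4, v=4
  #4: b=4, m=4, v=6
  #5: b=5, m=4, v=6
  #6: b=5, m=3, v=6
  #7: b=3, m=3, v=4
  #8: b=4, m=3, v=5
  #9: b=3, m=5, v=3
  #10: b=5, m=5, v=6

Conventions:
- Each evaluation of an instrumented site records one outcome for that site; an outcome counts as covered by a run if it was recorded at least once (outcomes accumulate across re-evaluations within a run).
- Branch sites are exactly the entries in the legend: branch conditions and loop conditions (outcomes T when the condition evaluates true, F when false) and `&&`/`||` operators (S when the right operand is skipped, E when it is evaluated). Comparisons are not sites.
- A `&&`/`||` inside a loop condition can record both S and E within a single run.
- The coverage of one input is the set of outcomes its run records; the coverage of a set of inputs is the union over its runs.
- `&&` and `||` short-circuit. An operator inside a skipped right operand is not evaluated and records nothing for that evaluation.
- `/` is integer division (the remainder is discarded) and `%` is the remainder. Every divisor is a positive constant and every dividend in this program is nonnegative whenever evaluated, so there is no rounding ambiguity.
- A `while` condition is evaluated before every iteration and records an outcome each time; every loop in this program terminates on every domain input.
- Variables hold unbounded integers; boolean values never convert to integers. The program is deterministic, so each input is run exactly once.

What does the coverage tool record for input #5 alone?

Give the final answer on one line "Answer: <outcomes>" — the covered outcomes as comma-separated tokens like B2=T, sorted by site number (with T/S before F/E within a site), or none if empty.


Tracing the run of input #5 (b=5, m=4, v=6):
  B1->T, B1->T, B1->T, B1->T, B1->T, B1->T, B1->T, B1->T, B1->F, B2->F
  B4->S, B3->F, B5->F, B6->F, B7->T, B10->E, B9->T, B10->E, B9->F
as a set, this run covers: B1=T, B1=F, B2=F, B3=F, B4=S, B5=F, B6=F, B7=T, B9=T, B9=F, B10=E
Answer: B1=T, B1=F, B2=F, B3=F, B4=S, B5=F, B6=F, B7=T, B9=T, B9=F, B10=E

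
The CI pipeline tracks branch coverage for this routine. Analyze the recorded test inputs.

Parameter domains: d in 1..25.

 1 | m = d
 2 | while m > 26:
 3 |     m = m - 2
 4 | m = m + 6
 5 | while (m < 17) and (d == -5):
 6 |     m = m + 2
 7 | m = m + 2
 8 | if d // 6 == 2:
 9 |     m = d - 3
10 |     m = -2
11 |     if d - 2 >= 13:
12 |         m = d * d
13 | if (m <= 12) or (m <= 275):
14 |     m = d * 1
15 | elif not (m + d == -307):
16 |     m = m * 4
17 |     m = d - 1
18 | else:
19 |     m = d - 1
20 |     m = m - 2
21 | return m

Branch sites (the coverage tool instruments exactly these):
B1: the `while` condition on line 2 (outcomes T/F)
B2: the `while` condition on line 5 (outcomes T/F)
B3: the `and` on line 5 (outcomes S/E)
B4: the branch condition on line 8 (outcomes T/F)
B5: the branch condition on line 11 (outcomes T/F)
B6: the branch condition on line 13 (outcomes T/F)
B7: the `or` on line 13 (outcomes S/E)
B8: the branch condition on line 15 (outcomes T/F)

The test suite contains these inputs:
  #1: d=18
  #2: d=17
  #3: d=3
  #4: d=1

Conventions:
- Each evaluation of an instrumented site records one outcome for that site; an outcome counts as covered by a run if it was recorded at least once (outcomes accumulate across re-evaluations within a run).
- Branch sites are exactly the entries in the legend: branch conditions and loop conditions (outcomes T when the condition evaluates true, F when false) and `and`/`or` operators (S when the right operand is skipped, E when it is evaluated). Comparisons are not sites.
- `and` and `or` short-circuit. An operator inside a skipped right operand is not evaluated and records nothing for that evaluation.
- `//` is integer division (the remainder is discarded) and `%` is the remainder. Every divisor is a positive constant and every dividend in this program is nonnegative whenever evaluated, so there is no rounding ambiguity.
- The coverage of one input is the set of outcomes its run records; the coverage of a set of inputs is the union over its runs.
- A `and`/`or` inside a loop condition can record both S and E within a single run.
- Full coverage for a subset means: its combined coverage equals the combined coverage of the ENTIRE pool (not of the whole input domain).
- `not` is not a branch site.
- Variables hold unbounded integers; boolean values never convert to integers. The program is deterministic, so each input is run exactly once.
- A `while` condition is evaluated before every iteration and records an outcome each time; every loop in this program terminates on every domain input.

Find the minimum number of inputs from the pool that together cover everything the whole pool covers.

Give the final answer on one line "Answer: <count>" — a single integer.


input #1, d=18: events B1->F, B3->S, B2->F, B4->F, B7->E, B6->T; outcomes B1=F, B2=F, B3=S, B4=F, B6=T, B7=E
input #2, d=17: events B1->F, B3->S, B2->F, B4->T, B5->T, B7->E, B6->F, B8->T; outcomes B1=F, B2=F, B3=S, B4=T, B5=T, B6=F, B7=E, B8=T
input #3, d=3: events B1->F, B3->E, B2->F, B4->F, B7->S, B6->T; outcomes B1=F, B2=F, B3=E, B4=F, B6=T, B7=S
input #4, d=1: events B1->F, B3->E, B2->F, B4->F, B7->S, B6->T; outcomes B1=F, B2=F, B3=E, B4=F, B6=T, B7=S
together the pool reaches 12 outcomes: B1=F, B2=F, B3=S, B3=E, B4=T, B4=F, B5=T, B6=T, B6=F, B7=S, B7=E, B8=T
every size-1 subset falls short of the 12 outcomes (best: 8/12)
at size 2, {2, 3} reaches all 12 outcomes; every lexicographically earlier size-2 subset fails
Answer: 2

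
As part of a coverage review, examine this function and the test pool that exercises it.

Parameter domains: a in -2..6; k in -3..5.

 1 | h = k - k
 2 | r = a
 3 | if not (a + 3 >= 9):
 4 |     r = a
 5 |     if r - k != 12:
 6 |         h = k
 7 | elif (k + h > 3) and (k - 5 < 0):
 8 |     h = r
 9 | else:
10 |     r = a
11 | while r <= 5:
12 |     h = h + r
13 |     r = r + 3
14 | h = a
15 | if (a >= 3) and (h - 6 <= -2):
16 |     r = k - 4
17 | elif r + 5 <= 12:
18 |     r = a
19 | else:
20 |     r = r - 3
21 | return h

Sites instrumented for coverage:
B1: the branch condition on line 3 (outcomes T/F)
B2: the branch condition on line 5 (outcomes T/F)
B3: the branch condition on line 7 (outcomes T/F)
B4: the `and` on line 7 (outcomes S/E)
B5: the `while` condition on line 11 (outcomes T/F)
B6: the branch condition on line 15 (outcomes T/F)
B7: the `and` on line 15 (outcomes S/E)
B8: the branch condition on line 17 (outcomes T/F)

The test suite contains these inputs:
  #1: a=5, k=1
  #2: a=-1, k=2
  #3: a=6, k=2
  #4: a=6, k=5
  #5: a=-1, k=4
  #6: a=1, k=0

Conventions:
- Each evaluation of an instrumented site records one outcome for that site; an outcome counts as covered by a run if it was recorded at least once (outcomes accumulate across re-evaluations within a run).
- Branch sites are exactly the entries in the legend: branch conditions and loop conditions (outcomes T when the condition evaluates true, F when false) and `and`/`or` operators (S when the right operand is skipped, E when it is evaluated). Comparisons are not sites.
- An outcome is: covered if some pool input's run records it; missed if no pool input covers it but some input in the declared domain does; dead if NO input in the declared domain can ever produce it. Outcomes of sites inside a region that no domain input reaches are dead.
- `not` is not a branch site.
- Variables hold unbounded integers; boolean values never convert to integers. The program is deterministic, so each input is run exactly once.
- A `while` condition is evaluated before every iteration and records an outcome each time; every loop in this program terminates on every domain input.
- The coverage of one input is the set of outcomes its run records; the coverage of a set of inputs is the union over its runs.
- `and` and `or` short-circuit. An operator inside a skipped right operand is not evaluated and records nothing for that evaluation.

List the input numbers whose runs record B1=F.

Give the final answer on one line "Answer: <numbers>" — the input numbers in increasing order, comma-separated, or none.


input #1 (a=5, k=1): does not record B1=F
input #2 (a=-1, k=2): does not record B1=F
input #3 (a=6, k=2): records B1=F
input #4 (a=6, k=5): records B1=F
input #5 (a=-1, k=4): does not record B1=F
input #6 (a=1, k=0): does not record B1=F
Answer: 3, 4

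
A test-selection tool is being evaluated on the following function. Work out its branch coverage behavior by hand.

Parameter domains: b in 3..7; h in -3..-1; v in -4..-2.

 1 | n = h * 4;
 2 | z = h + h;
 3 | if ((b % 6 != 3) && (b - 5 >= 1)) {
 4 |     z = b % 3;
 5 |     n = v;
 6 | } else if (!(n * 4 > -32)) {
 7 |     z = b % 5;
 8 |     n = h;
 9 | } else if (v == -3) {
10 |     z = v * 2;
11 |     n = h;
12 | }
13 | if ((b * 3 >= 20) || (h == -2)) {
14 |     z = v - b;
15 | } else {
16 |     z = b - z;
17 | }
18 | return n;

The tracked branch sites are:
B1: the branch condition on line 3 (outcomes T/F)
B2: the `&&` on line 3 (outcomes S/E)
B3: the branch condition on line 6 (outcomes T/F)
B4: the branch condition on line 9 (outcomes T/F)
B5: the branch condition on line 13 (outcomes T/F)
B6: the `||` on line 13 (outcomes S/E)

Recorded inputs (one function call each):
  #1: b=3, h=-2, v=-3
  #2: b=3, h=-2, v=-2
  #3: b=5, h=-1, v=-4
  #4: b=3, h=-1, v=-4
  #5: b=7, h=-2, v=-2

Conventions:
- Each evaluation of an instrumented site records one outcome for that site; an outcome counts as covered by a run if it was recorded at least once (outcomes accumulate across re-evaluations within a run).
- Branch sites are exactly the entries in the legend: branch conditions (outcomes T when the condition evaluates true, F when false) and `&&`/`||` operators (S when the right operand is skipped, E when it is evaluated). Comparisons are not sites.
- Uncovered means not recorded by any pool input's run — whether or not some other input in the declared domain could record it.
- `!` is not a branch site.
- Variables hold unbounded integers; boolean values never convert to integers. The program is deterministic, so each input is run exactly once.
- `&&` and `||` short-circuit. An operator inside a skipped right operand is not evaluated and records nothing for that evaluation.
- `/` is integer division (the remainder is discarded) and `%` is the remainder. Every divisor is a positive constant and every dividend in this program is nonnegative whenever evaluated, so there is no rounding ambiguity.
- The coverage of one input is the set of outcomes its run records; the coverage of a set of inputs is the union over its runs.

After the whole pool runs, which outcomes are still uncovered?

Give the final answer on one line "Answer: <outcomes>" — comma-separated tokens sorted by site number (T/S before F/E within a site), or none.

run #1 (b=3, h=-2, v=-3) runs B2->S, B1->F, B3->T, B6->E, B5->T; records B1=F, B2=S, B3=T, B5=T, B6=E
run #2 (b=3, h=-2, v=-2) runs B2->S, B1->F, B3->T, B6->E, B5->T; records B1=F, B2=S, B3=T, B5=T, B6=E
run #3 (b=5, h=-1, v=-4) runs B2->E, B1->F, B3->F, B4->F, B6->E, B5->F; records B1=F, B2=E, B3=F, B4=F, B5=F, B6=E
run #4 (b=3, h=-1, v=-4) runs B2->S, B1->F, B3->F, B4->F, B6->E, B5->F; records B1=F, B2=S, B3=F, B4=F, B5=F, B6=E
run #5 (b=7, h=-2, v=-2) runs B2->E, B1->T, B6->S, B5->T; records B1=T, B2=E, B5=T, B6=S
union over the pool: B1=T, B1=F, B2=S, B2=E, B3=T, B3=F, B4=F, B5=T, B5=F, B6=S, B6=E
uncovered (1 of 12): B4=T

Answer: B4=T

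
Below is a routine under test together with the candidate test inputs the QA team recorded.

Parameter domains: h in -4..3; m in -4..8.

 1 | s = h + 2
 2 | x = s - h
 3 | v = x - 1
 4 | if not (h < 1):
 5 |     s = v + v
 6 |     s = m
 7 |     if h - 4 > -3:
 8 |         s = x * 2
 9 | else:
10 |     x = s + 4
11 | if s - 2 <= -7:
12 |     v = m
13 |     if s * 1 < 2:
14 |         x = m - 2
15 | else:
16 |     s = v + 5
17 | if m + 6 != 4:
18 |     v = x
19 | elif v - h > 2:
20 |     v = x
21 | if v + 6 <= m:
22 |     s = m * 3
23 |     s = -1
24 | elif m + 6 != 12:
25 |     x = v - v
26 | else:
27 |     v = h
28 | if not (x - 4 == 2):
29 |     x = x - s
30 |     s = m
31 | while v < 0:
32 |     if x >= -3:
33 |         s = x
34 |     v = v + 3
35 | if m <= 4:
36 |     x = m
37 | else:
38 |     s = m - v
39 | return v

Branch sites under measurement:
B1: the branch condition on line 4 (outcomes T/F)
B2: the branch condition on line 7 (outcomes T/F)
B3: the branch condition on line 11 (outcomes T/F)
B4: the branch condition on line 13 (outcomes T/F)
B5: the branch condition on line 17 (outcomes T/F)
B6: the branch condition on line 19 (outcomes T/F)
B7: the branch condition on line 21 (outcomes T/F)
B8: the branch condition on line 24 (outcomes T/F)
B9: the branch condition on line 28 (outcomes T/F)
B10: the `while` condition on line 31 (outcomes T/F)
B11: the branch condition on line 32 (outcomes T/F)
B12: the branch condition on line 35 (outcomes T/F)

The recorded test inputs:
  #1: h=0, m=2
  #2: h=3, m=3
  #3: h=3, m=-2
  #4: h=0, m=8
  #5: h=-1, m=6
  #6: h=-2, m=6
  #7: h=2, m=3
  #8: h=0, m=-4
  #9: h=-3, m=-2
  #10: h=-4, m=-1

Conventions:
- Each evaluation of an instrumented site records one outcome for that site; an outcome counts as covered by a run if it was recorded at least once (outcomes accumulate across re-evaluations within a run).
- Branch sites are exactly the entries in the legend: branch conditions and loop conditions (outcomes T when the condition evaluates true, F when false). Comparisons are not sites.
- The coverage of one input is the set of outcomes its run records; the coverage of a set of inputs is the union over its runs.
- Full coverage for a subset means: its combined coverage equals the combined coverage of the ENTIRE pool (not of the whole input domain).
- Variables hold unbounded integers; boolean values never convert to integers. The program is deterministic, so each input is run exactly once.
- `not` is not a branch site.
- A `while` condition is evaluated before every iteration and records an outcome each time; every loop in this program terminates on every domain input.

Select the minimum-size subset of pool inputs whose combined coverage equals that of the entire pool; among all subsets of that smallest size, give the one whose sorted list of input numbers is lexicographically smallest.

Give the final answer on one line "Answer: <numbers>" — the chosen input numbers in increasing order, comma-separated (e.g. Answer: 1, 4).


input #1 (h=0, m=2): events B1->F, B3->F, B5->T, B7->F, B8->T, B9->T, B10->F, B12->T; covers B1=F, B3=F, B5=T, B7=F, B8=T, B9=T, B10=F, B12=T
input #2 (h=3, m=3): events B1->T, B2->T, B3->F, B5->T, B7->F, B8->T, B9->T, B10->F, B12->T; covers B1=T, B2=T, B3=F, B5=T, B7=F, B8=T, B9=T, B10=F, B12=T
input #3 (h=3, m=-2): events B1->T, B2->T, B3->F, B5->F, B6->F, B7->F, B8->T, B9->T, B10->F, B12->T; covers B1=T, B2=T, B3=F, B5=F, B6=F, B7=F, B8=T, B9=T, B10=F, B12=T
input #4 (h=0, m=8): events B1->F, B3->F, B5->T, B7->F, B8->T, B9->T, B10->F, B12->F; covers B1=F, B3=F, B5=T, B7=F, B8=T, B9=T, B10=F, B12=F
input #5 (h=-1, m=6): events B1->F, B3->F, B5->T, B7->F, B8->F, B9->T, B10->T, B11->T, B10->F, B12->F; covers B1=F, B3=F, B5=T, B7=F, B8=F, B9=T, B10=T, B10=F, B11=T, B12=F
input #6 (h=-2, m=6): events B1->F, B3->F, B5->T, B7->F, B8->F, B9->T, B10->T, B11->T, B10->F, B12->F; covers B1=F, B3=F, B5=T, B7=F, B8=F, B9=T, B10=T, B10=F, B11=T, B12=F
input #7 (h=2, m=3): events B1->T, B2->T, B3->F, B5->T, B7->F, B8->T, B9->T, B10->F, B12->T; covers B1=T, B2=T, B3=F, B5=T, B7=F, B8=T, B9=T, B10=F, B12=T
input #8 (h=0, m=-4): events B1->F, B3->F, B5->T, B7->F, B8->T, B9->T, B10->F, B12->T; covers B1=F, B3=F, B5=T, B7=F, B8=T, B9=T, B10=F, B12=T
input #9 (h=-3, m=-2): events B1->F, B3->F, B5->F, B6->T, B7->F, B8->T, B9->T, B10->F, B12->T; covers B1=F, B3=F, B5=F, B6=T, B7=F, B8=T, B9=T, B10=F, B12=T
input #10 (h=-4, m=-1): events B1->F, B3->F, B5->T, B7->F, B8->T, B9->T, B10->F, B12->T; covers B1=F, B3=F, B5=T, B7=F, B8=T, B9=T, B10=F, B12=T
union over all inputs: B1=T, B1=F, B2=T, B3=F, B5=T, B5=F, B6=T, B6=F, B7=F, B8=T, B8=F, B9=T, B10=T, B10=F, B11=T, B12=T, B12=F (17 outcomes)
checked all size-1 subsets: none covers 17 outcomes (max 10/17)
checked all size-2 subsets: none covers 17 outcomes (max 16/17)
at size 3, {3, 5, 9} reaches all 17 outcomes; every lexicographically earlier size-3 subset fails
Answer: 3, 5, 9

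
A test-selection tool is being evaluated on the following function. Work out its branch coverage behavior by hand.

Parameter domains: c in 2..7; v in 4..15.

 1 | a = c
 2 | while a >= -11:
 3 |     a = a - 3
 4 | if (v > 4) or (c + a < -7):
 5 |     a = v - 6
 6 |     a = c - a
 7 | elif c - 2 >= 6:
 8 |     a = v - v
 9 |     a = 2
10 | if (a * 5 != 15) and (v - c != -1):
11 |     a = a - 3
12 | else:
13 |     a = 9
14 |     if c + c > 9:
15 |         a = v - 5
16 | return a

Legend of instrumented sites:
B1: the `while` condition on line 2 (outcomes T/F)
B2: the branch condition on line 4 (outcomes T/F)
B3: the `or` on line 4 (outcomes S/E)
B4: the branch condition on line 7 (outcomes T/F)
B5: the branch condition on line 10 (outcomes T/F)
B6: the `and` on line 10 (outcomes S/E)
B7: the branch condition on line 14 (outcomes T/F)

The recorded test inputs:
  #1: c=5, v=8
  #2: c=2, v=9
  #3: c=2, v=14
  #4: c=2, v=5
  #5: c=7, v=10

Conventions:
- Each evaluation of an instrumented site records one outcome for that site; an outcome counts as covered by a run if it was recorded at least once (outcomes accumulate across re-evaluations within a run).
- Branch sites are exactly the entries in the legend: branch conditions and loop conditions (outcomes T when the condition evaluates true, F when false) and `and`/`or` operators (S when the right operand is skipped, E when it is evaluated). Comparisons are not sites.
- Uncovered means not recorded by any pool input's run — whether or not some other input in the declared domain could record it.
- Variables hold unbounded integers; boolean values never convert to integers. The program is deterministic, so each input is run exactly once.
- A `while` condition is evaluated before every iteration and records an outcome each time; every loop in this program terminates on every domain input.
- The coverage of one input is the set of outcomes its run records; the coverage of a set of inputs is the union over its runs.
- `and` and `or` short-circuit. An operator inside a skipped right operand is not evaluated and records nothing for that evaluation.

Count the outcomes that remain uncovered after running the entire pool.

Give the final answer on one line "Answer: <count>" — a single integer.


input #1 (c=5, v=8): covers B1=T, B1=F, B2=T, B3=S, B5=F, B6=S, B7=T
input #2 (c=2, v=9): covers B1=T, B1=F, B2=T, B3=S, B5=T, B6=E
input #3 (c=2, v=14): covers B1=T, B1=F, B2=T, B3=S, B5=T, B6=E
input #4 (c=2, v=5): covers B1=T, B1=F, B2=T, B3=S, B5=F, B6=S, B7=F
input #5 (c=7, v=10): covers B1=T, B1=F, B2=T, B3=S, B5=F, B6=S, B7=T
union over the pool: B1=T, B1=F, B2=T, B3=S, B5=T, B5=F, B6=S, B6=E, B7=T, B7=F
uncovered (4 of 14): B2=F, B3=E, B4=T, B4=F
Answer: 4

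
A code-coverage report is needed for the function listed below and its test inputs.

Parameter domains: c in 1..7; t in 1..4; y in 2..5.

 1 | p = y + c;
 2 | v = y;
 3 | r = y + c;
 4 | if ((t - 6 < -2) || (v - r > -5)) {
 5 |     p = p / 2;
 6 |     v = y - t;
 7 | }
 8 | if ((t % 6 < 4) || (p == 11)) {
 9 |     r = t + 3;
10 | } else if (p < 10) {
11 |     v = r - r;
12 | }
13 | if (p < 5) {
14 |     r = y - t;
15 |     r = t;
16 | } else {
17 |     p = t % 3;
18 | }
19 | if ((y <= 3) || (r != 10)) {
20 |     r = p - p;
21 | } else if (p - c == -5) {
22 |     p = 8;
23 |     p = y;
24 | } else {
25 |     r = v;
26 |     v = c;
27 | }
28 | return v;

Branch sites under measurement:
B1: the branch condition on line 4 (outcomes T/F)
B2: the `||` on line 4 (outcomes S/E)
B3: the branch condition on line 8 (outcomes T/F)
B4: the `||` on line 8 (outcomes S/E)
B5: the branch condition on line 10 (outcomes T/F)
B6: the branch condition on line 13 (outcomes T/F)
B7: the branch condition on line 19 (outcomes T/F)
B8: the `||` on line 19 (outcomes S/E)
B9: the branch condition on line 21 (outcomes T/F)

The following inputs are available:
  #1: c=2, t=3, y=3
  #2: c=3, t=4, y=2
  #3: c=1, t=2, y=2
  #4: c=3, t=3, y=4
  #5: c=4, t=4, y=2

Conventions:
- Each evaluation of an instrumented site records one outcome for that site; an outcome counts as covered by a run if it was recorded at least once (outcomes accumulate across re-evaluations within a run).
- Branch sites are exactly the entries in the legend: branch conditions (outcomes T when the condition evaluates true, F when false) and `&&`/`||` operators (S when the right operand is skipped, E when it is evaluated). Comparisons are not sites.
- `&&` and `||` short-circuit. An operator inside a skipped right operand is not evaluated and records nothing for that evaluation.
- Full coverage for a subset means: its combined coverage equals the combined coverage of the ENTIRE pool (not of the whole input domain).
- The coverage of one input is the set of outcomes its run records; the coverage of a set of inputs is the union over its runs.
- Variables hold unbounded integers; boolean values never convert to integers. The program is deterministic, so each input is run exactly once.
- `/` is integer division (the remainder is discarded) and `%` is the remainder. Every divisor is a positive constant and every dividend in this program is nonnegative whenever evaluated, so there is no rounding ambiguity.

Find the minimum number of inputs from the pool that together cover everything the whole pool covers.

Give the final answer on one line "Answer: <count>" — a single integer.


input #1, c=2, t=3, y=3: events B2->S, B1->T, B4->S, B3->T, B6->T, B8->S, B7->T; outcomes B1=T, B2=S, B3=T, B4=S, B6=T, B7=T, B8=S
input #2, c=3, t=4, y=2: events B2->E, B1->T, B4->E, B3->F, B5->T, B6->T, B8->S, B7->T; outcomes B1=T, B2=E, B3=F, B4=E, B5=T, B6=T, B7=T, B8=S
input #3, c=1, t=2, y=2: events B2->S, B1->T, B4->S, B3->T, B6->T, B8->S, B7->T; outcomes B1=T, B2=S, B3=T, B4=S, B6=T, B7=T, B8=S
input #4, c=3, t=3, y=4: events B2->S, B1->T, B4->S, B3->T, B6->T, B8->E, B7->T; outcomes B1=T, B2=S, B3=T, B4=S, B6=T, B7=T, B8=E
input #5, c=4, t=4, y=2: events B2->E, B1->T, B4->E, B3->F, B5->T, B6->T, B8->S, B7->T; outcomes B1=T, B2=E, B3=F, B4=E, B5=T, B6=T, B7=T, B8=S
pool-wide coverage (12 outcomes): B1=T, B2=S, B2=E, B3=T, B3=F, B4=S, B4=E, B5=T, B6=T, B7=T, B8=S, B8=E
every size-1 subset falls short of the 12 outcomes (best: 8/12)
inputs {2, 4} (size 2) cover everything; no size-2 subset with a lexicographically smaller index list covers all 12
Answer: 2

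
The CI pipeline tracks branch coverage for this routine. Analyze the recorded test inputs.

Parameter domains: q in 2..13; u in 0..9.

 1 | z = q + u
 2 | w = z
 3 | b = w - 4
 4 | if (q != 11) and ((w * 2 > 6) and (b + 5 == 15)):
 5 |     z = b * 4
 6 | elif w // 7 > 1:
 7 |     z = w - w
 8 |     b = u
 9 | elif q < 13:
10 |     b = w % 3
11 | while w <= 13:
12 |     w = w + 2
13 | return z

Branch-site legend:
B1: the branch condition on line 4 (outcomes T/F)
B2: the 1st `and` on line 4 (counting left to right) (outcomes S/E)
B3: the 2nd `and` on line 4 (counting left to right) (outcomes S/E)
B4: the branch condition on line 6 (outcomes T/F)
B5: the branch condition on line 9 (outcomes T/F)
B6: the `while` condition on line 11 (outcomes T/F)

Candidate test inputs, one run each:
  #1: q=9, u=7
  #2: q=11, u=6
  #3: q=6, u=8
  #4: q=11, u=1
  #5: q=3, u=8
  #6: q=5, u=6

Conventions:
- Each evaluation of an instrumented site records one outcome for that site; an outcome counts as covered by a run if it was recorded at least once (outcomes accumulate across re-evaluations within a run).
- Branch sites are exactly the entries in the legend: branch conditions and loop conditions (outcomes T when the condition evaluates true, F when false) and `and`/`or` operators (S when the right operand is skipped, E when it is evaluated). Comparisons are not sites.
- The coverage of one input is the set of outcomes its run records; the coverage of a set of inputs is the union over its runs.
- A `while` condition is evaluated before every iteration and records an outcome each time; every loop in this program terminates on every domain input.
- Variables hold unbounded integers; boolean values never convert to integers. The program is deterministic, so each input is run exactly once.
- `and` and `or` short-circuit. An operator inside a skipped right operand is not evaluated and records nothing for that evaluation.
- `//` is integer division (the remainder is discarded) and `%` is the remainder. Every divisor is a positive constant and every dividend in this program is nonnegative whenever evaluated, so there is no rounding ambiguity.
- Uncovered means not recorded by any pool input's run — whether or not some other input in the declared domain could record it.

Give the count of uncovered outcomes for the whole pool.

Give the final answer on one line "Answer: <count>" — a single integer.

input #1 (q=9, u=7): events B2->E, B3->E, B1->F, B4->T, B6->F; covers B1=F, B2=E, B3=E, B4=T, B6=F
input #2 (q=11, u=6): events B2->S, B1->F, B4->T, B6->F; covers B1=F, B2=S, B4=T, B6=F
input #3 (q=6, u=8): events B2->E, B3->E, B1->T, B6->F; covers B1=T, B2=E, B3=E, B6=F
input #4 (q=11, u=1): events B2->S, B1->F, B4->F, B5->T, B6->T, B6->F; covers B1=F, B2=S, B4=F, B5=T, B6=T, B6=F
input #5 (q=3, u=8): events B2->E, B3->E, B1->F, B4->F, B5->T, B6->T, B6->T, B6->F; covers B1=F, B2=E, B3=E, B4=F, B5=T, B6=T, B6=F
input #6 (q=5, u=6): events B2->E, B3->E, B1->F, B4->F, B5->T, B6->T, B6->T, B6->F; covers B1=F, B2=E, B3=E, B4=F, B5=T, B6=T, B6=F
union over the pool: B1=T, B1=F, B2=S, B2=E, B3=E, B4=T, B4=F, B5=T, B6=T, B6=F
uncovered (2 of 12): B3=S, B5=F

Answer: 2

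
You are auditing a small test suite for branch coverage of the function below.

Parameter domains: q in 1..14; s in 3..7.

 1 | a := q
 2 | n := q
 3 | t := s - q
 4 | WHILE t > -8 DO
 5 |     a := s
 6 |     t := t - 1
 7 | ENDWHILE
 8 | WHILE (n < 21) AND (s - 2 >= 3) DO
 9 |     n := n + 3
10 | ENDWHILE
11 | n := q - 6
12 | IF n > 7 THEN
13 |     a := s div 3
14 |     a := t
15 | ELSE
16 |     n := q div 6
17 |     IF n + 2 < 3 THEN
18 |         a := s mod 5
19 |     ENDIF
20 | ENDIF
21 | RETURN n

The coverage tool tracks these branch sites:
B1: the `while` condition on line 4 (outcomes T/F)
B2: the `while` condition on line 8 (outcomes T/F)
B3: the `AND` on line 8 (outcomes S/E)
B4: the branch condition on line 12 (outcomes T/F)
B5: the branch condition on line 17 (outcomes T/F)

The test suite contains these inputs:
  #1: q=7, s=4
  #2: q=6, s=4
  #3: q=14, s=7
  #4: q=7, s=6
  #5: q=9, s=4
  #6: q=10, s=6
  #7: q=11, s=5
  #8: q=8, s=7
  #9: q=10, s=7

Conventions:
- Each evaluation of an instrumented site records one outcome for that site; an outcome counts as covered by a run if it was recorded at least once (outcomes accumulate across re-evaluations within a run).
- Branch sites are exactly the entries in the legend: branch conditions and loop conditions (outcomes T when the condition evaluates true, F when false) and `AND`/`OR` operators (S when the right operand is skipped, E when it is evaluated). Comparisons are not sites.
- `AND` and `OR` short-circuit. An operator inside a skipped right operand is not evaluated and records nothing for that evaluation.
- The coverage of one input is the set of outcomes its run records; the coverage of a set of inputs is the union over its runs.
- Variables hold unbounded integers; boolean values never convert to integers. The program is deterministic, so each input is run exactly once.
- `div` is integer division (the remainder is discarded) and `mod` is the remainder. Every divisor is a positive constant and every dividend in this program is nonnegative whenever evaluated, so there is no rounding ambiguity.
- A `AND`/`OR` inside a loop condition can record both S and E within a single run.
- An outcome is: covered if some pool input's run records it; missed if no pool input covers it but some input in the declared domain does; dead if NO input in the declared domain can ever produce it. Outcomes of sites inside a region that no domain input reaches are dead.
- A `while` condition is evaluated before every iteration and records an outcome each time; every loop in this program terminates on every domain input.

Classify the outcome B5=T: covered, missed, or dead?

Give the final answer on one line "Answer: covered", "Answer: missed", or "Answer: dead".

no pool input records B5=T
but domain input (q=1, s=3) does record it -> reachable, so missed

Answer: missed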